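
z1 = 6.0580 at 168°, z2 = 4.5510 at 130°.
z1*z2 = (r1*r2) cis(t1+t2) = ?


r = 6.0580 * 4.5510 = 27.5700
theta = 168° + 130° = 298° = 298° (mod 360)

27.5700 cis(298°)


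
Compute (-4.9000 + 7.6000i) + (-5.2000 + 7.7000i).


Real: -4.9 - 5.2 = -10.1
Imag: 7.6 + 7.7 = 15.3

-10.1000 + 15.3000i


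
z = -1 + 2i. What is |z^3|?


|z| = sqrt(1+4) = sqrt(5) = 2.2361
|z^3| = |z|^3 = (sqrt(5))^3 = 5*sqrt(5)

|z^3| = 5*sqrt(5) ≈ 11.1803


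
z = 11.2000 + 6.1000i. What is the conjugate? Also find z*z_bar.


z_bar = 11.2000 - 6.1000i
z*z_bar = 11.2^2 + 6.1^2 = 125.44 + 37.21 = 162.65

z_bar = 11.2000 - 6.1000i, z*z_bar = 162.65


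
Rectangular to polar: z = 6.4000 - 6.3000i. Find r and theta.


r = sqrt(40.96+39.69) = sqrt(80.65) = 8.9805
theta = atan2(-6.3, 6.4) = -44.5489 degrees

r = 8.9805, theta = -44.5489 degrees


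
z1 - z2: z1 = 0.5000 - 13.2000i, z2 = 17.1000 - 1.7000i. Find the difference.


Real: 0.5 - 17.1 = -16.6
Imag: -13.2 + 1.7 = -11.5

-16.6000 - 11.5000i


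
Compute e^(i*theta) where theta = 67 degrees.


cos(67°) = 0.3907
sin(67°) = 0.9205

e^(i*67°) = 0.3907 + 0.9205i


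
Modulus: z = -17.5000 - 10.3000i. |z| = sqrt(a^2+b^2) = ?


|z| = sqrt((-17.5)^2 + (-10.3)^2) = sqrt(306.25 + 106.09) = sqrt(412.34) = 20.3062

|z| = 20.3062


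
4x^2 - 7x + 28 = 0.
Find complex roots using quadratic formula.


disc = (-7)^2 - 4*4*28 = 49 - 448 = -399
sqrt(|disc|) = sqrt(399) = 19.9750
Real part = 7/(2*4) = 0.8750
Imag part = 19.9750/(2*4) = 2.4969

0.8750 ± 2.4969i


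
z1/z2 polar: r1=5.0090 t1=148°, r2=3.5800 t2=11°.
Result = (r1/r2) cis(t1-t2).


r = 5.0090 / 3.5800 = 1.3992
theta = 148° - 11° = 137° = 137° (mod 360)

1.3992 cis(137°)


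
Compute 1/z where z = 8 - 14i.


|z|^2 = 64+196 = 260
1/z = (8 + 14i)/260

1/z = 0.0308 + 0.0538i


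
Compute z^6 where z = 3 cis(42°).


r^6 = 3^6 = 729
n*theta = 6*42° = 252° = 252° (mod 360)
a = 729*cos(252°) = -225.2734
b = 729*sin(252°) = -693.3202

729 cis(252°) = -225.2734 - 693.3202i


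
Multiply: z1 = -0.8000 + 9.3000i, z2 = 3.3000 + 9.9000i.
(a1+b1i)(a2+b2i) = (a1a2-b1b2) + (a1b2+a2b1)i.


Real = -0.8*3.3 - 9.3*9.9 = -2.64 - 92.07 = -94.71
Imag = -0.8*9.9 + 3.3*9.3 = -7.92 + 30.69 = 22.77

-94.7100 + 22.7700i


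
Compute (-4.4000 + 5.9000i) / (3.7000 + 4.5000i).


Conjugate of z2 = 3.7000 - 4.5000i
Numerator: (-4.4000 + 5.9000i)(3.7000 - 4.5000i) = 10.2700 + 41.6300i
Denominator: 3.7^2 + 4.5^2 = 33.94
Result = (10.2700 + 41.6300i)/33.94

0.3026 + 1.2266i


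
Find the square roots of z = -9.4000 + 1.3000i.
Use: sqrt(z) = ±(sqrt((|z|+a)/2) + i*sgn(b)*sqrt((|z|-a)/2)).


|z| = sqrt(88.36+1.69) = 9.4895
sqrt((|z|+a)/2) = sqrt((9.4895+(-9.4))/2) = sqrt(0.0447) = 0.2115
sqrt((|z|-a)/2) = sqrt((9.4895-(-9.4))/2) = sqrt(9.4447) = 3.0732

±(0.2115 + 3.0732i) i.e. 0.2115 + 3.0732i and -0.2115 - 3.0732i


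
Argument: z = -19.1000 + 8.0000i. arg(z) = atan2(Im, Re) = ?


Re = -19.1, Im = 8
arg = atan2(8, -19.1) = 157.2737 degrees

arg(z) = 157.2737 degrees


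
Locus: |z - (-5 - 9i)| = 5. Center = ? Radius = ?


|z - z0| = r is a circle with center z0 and radius r.
Center = (-5, -9), radius = 5

Circle with center (-5, -9) and radius 5


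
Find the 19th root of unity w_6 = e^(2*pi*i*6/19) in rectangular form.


Angle = 360*6/19 = 113.6842°
a = cos(113.6842°) = -0.4017
b = sin(113.6842°) = 0.9158

-0.4017 + 0.9158i


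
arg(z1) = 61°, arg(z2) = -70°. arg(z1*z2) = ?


arg(z1*z2) = 61° - 70° = -9°
Normalized to (-180°, 180°]: -9°

-9°


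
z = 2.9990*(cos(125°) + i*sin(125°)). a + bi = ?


a = 2.9990*cos(125°) = 2.9990*(-0.5736) = -1.7202
b = 2.9990*sin(125°) = 2.9990*0.81915 = 2.4566

-1.7202 + 2.4566i


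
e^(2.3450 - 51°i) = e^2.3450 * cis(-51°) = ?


e^2.3450 = 10.4333
cos(-51°) = 0.62932
sin(-51°) = -0.77715
Real = 10.4333*0.62932 = 6.5659
Imag = 10.4333*(-0.77715) = -8.1082

6.5659 - 8.1082i


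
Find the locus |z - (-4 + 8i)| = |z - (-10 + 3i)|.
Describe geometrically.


Equal distances means the locus is the perpendicular bisector of z1 and z2.
Midpoint = ((-4+(-10))/2, (8+3)/2) = (-7.0000, 5.5000)

Perpendicular bisector through (-7.0000, 5.5000)


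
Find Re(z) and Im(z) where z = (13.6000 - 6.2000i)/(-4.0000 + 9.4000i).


Multiply by conjugate: (13.6000 - 6.2000i)(-4.0000 - 9.4000i) / ((-4)^2 + 9.4^2)
Numerator real = 13.6*(-4) - (6.2)*9.4 = -112.68
Numerator imag = -6.2*(-4) - 13.6*9.4 = -103.04
Denominator = 104.36
Re(z) = -112.68/104.36 = -1.0797
Im(z) = -103.04/104.36 = -0.9874

Re(z) = -1.0797, Im(z) = -0.9874


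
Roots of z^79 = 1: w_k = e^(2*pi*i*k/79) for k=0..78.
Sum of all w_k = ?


The sum of all 79th roots of unity is 0.
Geometric series: (1 - w^79)/(1 - w) = (1-1)/(1-w) = 0 since w^79 = 1, w ≠ 1.
Alternatively: coefficient of z^78 in z^79 - 1 is 0.

0


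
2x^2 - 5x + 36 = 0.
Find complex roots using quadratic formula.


disc = (-5)^2 - 4*2*36 = 25 - 288 = -263
sqrt(|disc|) = sqrt(263) = 16.2173
Real part = 5/(2*2) = 1.2500
Imag part = 16.2173/(2*2) = 4.0543

1.2500 ± 4.0543i


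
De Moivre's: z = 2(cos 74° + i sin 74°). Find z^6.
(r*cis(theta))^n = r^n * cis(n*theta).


r^6 = 2^6 = 64
n*theta = 6*74° = 444° = 84° (mod 360)
a = 64*cos(84°) = 6.6898
b = 64*sin(84°) = 63.6494

64 cis(84°) = 6.6898 + 63.6494i


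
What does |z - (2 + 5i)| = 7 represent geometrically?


|z - z0| = r is a circle with center z0 and radius r.
Center = (2, 5), radius = 7

Circle with center (2, 5) and radius 7


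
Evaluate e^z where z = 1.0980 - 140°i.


e^1.0980 = 2.9982
cos(-140°) = -0.76604
sin(-140°) = -0.6428
Real = 2.9982*(-0.76604) = -2.2967
Imag = 2.9982*(-0.6428) = -1.9272

-2.2967 - 1.9272i


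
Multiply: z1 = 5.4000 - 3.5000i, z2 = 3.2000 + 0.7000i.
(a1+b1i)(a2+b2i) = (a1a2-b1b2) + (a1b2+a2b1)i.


Real = 5.4*3.2 - (-3.5)*0.7 = 17.28 - (-2.45) = 19.73
Imag = 5.4*0.7 + 3.2*(-3.5) = 3.78 - (11.2) = -7.42

19.7300 - 7.4200i


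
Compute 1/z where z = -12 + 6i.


|z|^2 = 144+36 = 180
1/z = (-12 - 6i)/180

1/z = -0.0667 - 0.0333i


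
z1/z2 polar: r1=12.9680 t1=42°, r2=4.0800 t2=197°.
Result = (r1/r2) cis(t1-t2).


r = 12.9680 / 4.0800 = 3.1784
theta = 42° - 197° = -155° = 205° (mod 360)

3.1784 cis(205°)


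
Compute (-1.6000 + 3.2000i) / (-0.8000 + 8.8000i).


Conjugate of z2 = -0.8000 - 8.8000i
Numerator: (-1.6000 + 3.2000i)(-0.8000 - 8.8000i) = 29.4400 + 11.5200i
Denominator: (-0.8)^2 + 8.8^2 = 78.08
Result = (29.4400 + 11.5200i)/78.08

0.3770 + 0.1475i


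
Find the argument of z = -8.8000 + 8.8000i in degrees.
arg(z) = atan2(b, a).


Re = -8.8, Im = 8.8
arg = atan2(8.8, -8.8) = 135.0000 degrees

arg(z) = 135.0000 degrees


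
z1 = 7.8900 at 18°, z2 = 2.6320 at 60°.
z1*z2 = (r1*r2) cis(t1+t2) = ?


r = 7.8900 * 2.6320 = 20.7665
theta = 18° + 60° = 78° = 78° (mod 360)

20.7665 cis(78°)


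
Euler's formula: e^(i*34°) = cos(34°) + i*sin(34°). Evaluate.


cos(34°) = 0.8290
sin(34°) = 0.5592

e^(i*34°) = 0.8290 + 0.5592i


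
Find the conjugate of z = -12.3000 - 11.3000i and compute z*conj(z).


z_bar = -12.3000 + 11.3000i
z*z_bar = (-12.3)^2 + (-11.3)^2 = 151.29 + 127.69 = 278.98

z_bar = -12.3000 + 11.3000i, z*z_bar = 278.98


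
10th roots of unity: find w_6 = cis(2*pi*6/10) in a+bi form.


Angle = 360*6/10 = 216°
a = cos(216°) = -0.8090
b = sin(216°) = -0.5878

-0.8090 - 0.5878i


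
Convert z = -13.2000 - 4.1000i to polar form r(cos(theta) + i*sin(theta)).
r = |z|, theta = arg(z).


r = sqrt(174.24+16.81) = sqrt(191.05) = 13.8221
theta = atan2(-4.1, -13.2) = -162.7449 degrees

r = 13.8221, theta = -162.7449 degrees


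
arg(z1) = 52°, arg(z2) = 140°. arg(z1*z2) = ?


arg(z1*z2) = 52° + 140° = 192°
Normalized to (-180°, 180°]: -168°

-168°


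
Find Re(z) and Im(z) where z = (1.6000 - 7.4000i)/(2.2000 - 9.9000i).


Multiply by conjugate: (1.6000 - 7.4000i)(2.2000 + 9.9000i) / (2.2^2 + (-9.9)^2)
Numerator real = 1.6*2.2 - (7.4)*(-9.9) = 76.78
Numerator imag = -7.4*2.2 - 1.6*(-9.9) = -0.44
Denominator = 102.85
Re(z) = 76.78/102.85 = 0.7465
Im(z) = -0.44/102.85 = -0.0043

Re(z) = 0.7465, Im(z) = -0.0043


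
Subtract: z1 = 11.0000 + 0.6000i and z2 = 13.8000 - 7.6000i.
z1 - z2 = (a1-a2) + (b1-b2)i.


Real: 11 - 13.8 = -2.8
Imag: 0.6 + 7.6 = 8.2

-2.8000 + 8.2000i


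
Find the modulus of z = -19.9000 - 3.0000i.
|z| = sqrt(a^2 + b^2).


|z| = sqrt((-19.9)^2 + (-3)^2) = sqrt(396.01 + 9) = sqrt(405.01) = 20.1249

|z| = 20.1249


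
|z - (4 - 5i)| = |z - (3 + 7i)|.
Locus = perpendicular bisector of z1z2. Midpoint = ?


Equal distances means the locus is the perpendicular bisector of z1 and z2.
Midpoint = ((4+3)/2, (-5+7)/2) = (3.5000, 1.0000)

Perpendicular bisector through (3.5000, 1.0000)


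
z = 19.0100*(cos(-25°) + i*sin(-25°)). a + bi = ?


a = 19.0100*cos(-25°) = 19.0100*0.906308 = 17.2289
b = 19.0100*sin(-25°) = 19.0100*(-0.42262) = -8.0340

17.2289 - 8.0340i


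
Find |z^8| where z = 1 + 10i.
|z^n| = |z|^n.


|z| = sqrt(1+100) = sqrt(101) = 10.0499
|z^8| = |z|^8 = (sqrt(101))^8 = 101^4 = 104060401

|z^8| = 104060401


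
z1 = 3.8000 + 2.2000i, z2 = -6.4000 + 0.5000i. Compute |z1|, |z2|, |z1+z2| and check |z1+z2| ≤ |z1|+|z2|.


|z1| = sqrt(3.8^2 + 2.2^2) = sqrt(19.28) = 4.3909
|z2| = sqrt((-6.4)^2 + 0.5^2) = sqrt(41.21) = 6.4195
z1+z2 = -2.6000 + 2.7000i
|z1+z2| = sqrt(14.05) = 3.7483
|z1|+|z2| = 4.3909 + 6.4195 = 10.8104

|z1+z2| = 3.7483 ≤ |z1|+|z2| = 10.8104 (verified)


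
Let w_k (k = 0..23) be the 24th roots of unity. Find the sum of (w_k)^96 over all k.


The roots are w_k = w^k with w = e^(2*pi*i/24), and (w^k)^96 = (w^96)^k.
So S = 1 + u + u^2 + ... + u^(23) with u = w^96.
96 = 4*24 + 0, so 96 is a multiple of 24 and u = (w^24)^4 = 1.
Every one of the 24 terms equals 1: S = 24

S = 24


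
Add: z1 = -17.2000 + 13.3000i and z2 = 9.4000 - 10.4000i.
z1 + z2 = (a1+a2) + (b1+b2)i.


Real: -17.2 + 9.4 = -7.8
Imag: 13.3 - 10.4 = 2.9

-7.8000 + 2.9000i


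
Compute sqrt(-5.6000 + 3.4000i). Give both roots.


|z| = sqrt(31.36+11.56) = 6.5513
sqrt((|z|+a)/2) = sqrt((6.5513+(-5.6))/2) = sqrt(0.4757) = 0.6897
sqrt((|z|-a)/2) = sqrt((6.5513-(-5.6))/2) = sqrt(6.0757) = 2.4649

±(0.6897 + 2.4649i) i.e. 0.6897 + 2.4649i and -0.6897 - 2.4649i


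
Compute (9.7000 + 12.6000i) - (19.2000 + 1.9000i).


Real: 9.7 - 19.2 = -9.5
Imag: 12.6 - 1.9 = 10.7

-9.5000 + 10.7000i


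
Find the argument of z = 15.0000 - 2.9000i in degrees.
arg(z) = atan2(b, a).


Re = 15, Im = -2.9
arg = atan2(-2.9, 15) = -10.9422 degrees

arg(z) = -10.9422 degrees


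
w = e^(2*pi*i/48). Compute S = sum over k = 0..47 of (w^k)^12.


The roots are w_k = w^k with w = e^(2*pi*i/48), and (w^k)^12 = (w^12)^k.
So S = 1 + u + u^2 + ... + u^(47) with u = w^12.
12 = 0*48 + 12, so 12 is not a multiple of 48: u = w^12 ≠ 1 (w is a primitive 48th root), while u^48 = (w^48)^12 = 1.
Geometric series: S = (1 - u^48)/(1 - u) = (1 - 1)/(1 - u) = 0

S = 0


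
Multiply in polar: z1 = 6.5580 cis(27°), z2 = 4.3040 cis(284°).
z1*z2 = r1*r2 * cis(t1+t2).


r = 6.5580 * 4.3040 = 28.2256
theta = 27° + 284° = 311° = 311° (mod 360)

28.2256 cis(311°)


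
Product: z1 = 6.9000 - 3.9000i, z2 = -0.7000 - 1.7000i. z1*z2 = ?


Real = 6.9*(-0.7) - (-3.9)*(-1.7) = -4.83 - 6.63 = -11.46
Imag = 6.9*(-1.7) - (0.7)*(-3.9) = -11.73 + 2.73 = -9

-11.4600 - 9.0000i


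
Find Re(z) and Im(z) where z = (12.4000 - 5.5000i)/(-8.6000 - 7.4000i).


Multiply by conjugate: (12.4000 - 5.5000i)(-8.6000 + 7.4000i) / ((-8.6)^2 + (-7.4)^2)
Numerator real = 12.4*(-8.6) - (5.5)*(-7.4) = -65.94
Numerator imag = -5.5*(-8.6) - 12.4*(-7.4) = 139.06
Denominator = 128.72
Re(z) = -65.94/128.72 = -0.5123
Im(z) = 139.06/128.72 = 1.0803

Re(z) = -0.5123, Im(z) = 1.0803


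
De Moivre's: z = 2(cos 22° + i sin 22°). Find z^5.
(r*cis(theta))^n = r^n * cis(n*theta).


r^5 = 2^5 = 32
n*theta = 5*22° = 110° = 110° (mod 360)
a = 32*cos(110°) = -10.9446
b = 32*sin(110°) = 30.0702

32 cis(110°) = -10.9446 + 30.0702i


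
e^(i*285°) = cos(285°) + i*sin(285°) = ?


cos(285°) = 0.2588
sin(285°) = -0.9659

e^(i*285°) = 0.2588 - 0.9659i


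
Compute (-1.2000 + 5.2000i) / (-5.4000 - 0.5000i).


Conjugate of z2 = -5.4000 + 0.5000i
Numerator: (-1.2000 + 5.2000i)(-5.4000 + 0.5000i) = 3.8800 - 28.6800i
Denominator: (-5.4)^2 + (-0.5)^2 = 29.41
Result = (3.8800 - 28.6800i)/29.41

0.1319 - 0.9752i


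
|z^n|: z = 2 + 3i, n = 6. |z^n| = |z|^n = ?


|z| = sqrt(4+9) = sqrt(13) = 3.6056
|z^6| = |z|^6 = (sqrt(13))^6 = 13^3 = 2197

|z^6| = 2197


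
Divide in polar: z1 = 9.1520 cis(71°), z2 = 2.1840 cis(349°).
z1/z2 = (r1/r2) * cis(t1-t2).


r = 9.1520 / 2.1840 = 4.1905
theta = 71° - 349° = -278° = 82° (mod 360)

4.1905 cis(82°)


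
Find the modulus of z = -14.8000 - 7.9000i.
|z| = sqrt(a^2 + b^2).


|z| = sqrt((-14.8)^2 + (-7.9)^2) = sqrt(219.04 + 62.41) = sqrt(281.45) = 16.7765

|z| = 16.7765


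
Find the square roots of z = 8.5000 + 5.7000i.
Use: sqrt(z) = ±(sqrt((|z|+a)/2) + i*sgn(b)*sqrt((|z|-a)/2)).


|z| = sqrt(72.25+32.49) = 10.2343
sqrt((|z|+a)/2) = sqrt((10.2343+8.5)/2) = sqrt(9.3671) = 3.0606
sqrt((|z|-a)/2) = sqrt((10.2343-8.5)/2) = sqrt(0.8671) = 0.9312

±(3.0606 + 0.9312i) i.e. 3.0606 + 0.9312i and -3.0606 - 0.9312i


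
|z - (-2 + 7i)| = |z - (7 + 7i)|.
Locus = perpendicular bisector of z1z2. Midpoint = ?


Equal distances means the locus is the perpendicular bisector of z1 and z2.
Midpoint = ((-2+7)/2, (7+7)/2) = (2.5000, 7.0000)

Perpendicular bisector through (2.5000, 7.0000)


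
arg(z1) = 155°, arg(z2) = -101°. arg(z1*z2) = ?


arg(z1*z2) = 155° - 101° = 54°
Normalized to (-180°, 180°]: 54°

54°


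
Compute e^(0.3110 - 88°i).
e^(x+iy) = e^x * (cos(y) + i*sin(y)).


e^0.3110 = 1.3648
cos(-88°) = 0.0349
sin(-88°) = -0.9994
Real = 1.3648*0.0349 = 0.0476
Imag = 1.3648*(-0.9994) = -1.3640

0.0476 - 1.3640i


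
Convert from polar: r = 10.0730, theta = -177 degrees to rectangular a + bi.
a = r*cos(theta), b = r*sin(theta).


a = 10.0730*cos(-177°) = 10.0730*(-0.99863) = -10.0592
b = 10.0730*sin(-177°) = 10.0730*(-0.05234) = -0.5272

-10.0592 - 0.5272i


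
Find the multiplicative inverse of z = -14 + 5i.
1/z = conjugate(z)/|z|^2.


|z|^2 = 196+25 = 221
1/z = (-14 - 5i)/221

1/z = -0.0633 - 0.0226i


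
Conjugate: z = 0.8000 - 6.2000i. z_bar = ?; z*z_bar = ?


z_bar = 0.8000 + 6.2000i
z*z_bar = 0.8^2 + (-6.2)^2 = 0.64 + 38.44 = 39.08

z_bar = 0.8000 + 6.2000i, z*z_bar = 39.08


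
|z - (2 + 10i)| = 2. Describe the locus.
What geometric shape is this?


|z - z0| = r is a circle with center z0 and radius r.
Center = (2, 10), radius = 2

Circle with center (2, 10) and radius 2


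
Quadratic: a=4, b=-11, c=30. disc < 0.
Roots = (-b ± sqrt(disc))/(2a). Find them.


disc = (-11)^2 - 4*4*30 = 121 - 480 = -359
sqrt(|disc|) = sqrt(359) = 18.9473
Real part = 11/(2*4) = 1.3750
Imag part = 18.9473/(2*4) = 2.3684

1.3750 ± 2.3684i


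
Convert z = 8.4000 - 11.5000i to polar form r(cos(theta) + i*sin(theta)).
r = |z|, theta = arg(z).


r = sqrt(70.56+132.25) = sqrt(202.81) = 14.2411
theta = atan2(-11.5, 8.4) = -53.8543 degrees

r = 14.2411, theta = -53.8543 degrees


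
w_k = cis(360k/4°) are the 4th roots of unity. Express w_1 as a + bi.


Angle = 360*1/4 = 90°
a = cos(90°) = 0
b = sin(90°) = 1.0000

0 + 1.0000i


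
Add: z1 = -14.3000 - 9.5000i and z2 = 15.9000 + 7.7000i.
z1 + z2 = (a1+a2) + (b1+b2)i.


Real: -14.3 + 15.9 = 1.6
Imag: -9.5 + 7.7 = -1.8

1.6000 - 1.8000i


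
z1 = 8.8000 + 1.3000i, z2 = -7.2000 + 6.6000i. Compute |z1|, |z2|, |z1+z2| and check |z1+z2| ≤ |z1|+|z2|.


|z1| = sqrt(8.8^2 + 1.3^2) = sqrt(79.13) = 8.8955
|z2| = sqrt((-7.2)^2 + 6.6^2) = sqrt(95.4) = 9.7673
z1+z2 = 1.6000 + 7.9000i
|z1+z2| = sqrt(64.97) = 8.0604
|z1|+|z2| = 8.8955 + 9.7673 = 18.6628

|z1+z2| = 8.0604 ≤ |z1|+|z2| = 18.6628 (verified)


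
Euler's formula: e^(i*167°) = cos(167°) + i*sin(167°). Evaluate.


cos(167°) = -0.9744
sin(167°) = 0.2250

e^(i*167°) = -0.9744 + 0.2250i


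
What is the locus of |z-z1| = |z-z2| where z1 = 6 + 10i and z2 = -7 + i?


Equal distances means the locus is the perpendicular bisector of z1 and z2.
Midpoint = ((6+(-7))/2, (10+1)/2) = (-0.5000, 5.5000)

Perpendicular bisector through (-0.5000, 5.5000)


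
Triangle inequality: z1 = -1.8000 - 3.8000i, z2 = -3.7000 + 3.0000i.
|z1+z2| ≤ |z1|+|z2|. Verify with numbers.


|z1| = sqrt((-1.8)^2 + (-3.8)^2) = sqrt(17.68) = 4.2048
|z2| = sqrt((-3.7)^2 + 3^2) = sqrt(22.69) = 4.7634
z1+z2 = -5.5000 - 0.8000i
|z1+z2| = sqrt(30.89) = 5.5579
|z1|+|z2| = 4.2048 + 4.7634 = 8.9682

|z1+z2| = 5.5579 ≤ |z1|+|z2| = 8.9682 (verified)


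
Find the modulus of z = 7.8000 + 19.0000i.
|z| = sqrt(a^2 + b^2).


|z| = sqrt(7.8^2 + 19^2) = sqrt(60.84 + 361) = sqrt(421.84) = 20.5387

|z| = 20.5387


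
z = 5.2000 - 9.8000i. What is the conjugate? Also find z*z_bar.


z_bar = 5.2000 + 9.8000i
z*z_bar = 5.2^2 + (-9.8)^2 = 27.04 + 96.04 = 123.08

z_bar = 5.2000 + 9.8000i, z*z_bar = 123.08


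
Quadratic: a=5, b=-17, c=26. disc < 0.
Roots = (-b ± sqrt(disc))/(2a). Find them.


disc = (-17)^2 - 4*5*26 = 289 - 520 = -231
sqrt(|disc|) = sqrt(231) = 15.1987
Real part = 17/(2*5) = 1.7000
Imag part = 15.1987/(2*5) = 1.5199

1.7000 ± 1.5199i


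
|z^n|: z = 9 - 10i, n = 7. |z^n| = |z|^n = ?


|z| = sqrt(81+100) = sqrt(181) = 13.4536
|z^7| = |z|^7 = (sqrt(181))^7 = 181^3 * sqrt(181) = 5929741*sqrt(181)

|z^7| = 5929741*sqrt(181) ≈ 79776506.1105


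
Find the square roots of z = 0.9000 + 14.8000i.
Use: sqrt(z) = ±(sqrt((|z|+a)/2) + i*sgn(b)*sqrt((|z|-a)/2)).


|z| = sqrt(0.81+219.04) = 14.8273
sqrt((|z|+a)/2) = sqrt((14.8273+0.9)/2) = sqrt(7.8637) = 2.8042
sqrt((|z|-a)/2) = sqrt((14.8273-0.9)/2) = sqrt(6.9637) = 2.6389

±(2.8042 + 2.6389i) i.e. 2.8042 + 2.6389i and -2.8042 - 2.6389i


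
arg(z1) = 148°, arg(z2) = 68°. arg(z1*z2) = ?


arg(z1*z2) = 148° + 68° = 216°
Normalized to (-180°, 180°]: -144°

-144°


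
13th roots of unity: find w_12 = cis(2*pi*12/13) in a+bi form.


Angle = 360*12/13 = 332.3077°
a = cos(332.3077°) = 0.8855
b = sin(332.3077°) = -0.4647

0.8855 - 0.4647i


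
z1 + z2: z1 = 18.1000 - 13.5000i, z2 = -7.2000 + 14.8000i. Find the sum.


Real: 18.1 - 7.2 = 10.9
Imag: -13.5 + 14.8 = 1.3

10.9000 + 1.3000i


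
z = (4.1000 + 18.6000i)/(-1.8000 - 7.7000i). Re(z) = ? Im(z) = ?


Multiply by conjugate: (4.1000 + 18.6000i)(-1.8000 + 7.7000i) / ((-1.8)^2 + (-7.7)^2)
Numerator real = 4.1*(-1.8) + 18.6*(-7.7) = -150.6
Numerator imag = 18.6*(-1.8) - 4.1*(-7.7) = -1.91
Denominator = 62.53
Re(z) = -150.6/62.53 = -2.4084
Im(z) = -1.91/62.53 = -0.0305

Re(z) = -2.4084, Im(z) = -0.0305


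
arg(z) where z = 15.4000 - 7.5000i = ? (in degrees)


Re = 15.4, Im = -7.5
arg = atan2(-7.5, 15.4) = -25.9667 degrees

arg(z) = -25.9667 degrees


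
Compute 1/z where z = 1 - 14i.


|z|^2 = 1+196 = 197
1/z = (1 + 14i)/197

1/z = 0.0051 + 0.0711i


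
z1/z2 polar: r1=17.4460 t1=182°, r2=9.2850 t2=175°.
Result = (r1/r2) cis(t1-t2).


r = 17.4460 / 9.2850 = 1.8789
theta = 182° - 175° = 7° = 7° (mod 360)

1.8789 cis(7°)


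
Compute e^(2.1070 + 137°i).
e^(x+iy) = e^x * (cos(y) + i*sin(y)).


e^2.1070 = 8.2235
cos(137°) = -0.73135
sin(137°) = 0.682
Real = 8.2235*(-0.73135) = -6.0143
Imag = 8.2235*0.682 = 5.6084

-6.0143 + 5.6084i


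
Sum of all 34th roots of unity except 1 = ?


With w = e^(2*pi*i/34), all 34 of the 34th roots of unity w^0 = 1, w, ..., w^(33) sum to 0: 1 + w + ... + w^(33) = (1 - w^34)/(1 - w) = 0 since w^34 = 1, w ≠ 1.
Removing the root 1: w + w^2 + ... + w^(33) = 0 - 1 = -1

Sum = -1


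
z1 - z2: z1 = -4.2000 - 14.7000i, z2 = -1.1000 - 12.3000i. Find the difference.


Real: -4.2 + 1.1 = -3.1
Imag: -14.7 + 12.3 = -2.4

-3.1000 - 2.4000i


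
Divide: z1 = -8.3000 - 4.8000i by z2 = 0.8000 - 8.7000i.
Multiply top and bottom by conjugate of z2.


Conjugate of z2 = 0.8000 + 8.7000i
Numerator: (-8.3000 - 4.8000i)(0.8000 + 8.7000i) = 35.1200 - 76.0500i
Denominator: 0.8^2 + (-8.7)^2 = 76.33
Result = (35.1200 - 76.0500i)/76.33

0.4601 - 0.9963i


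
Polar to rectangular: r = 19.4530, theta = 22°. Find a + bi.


a = 19.4530*cos(22°) = 19.4530*0.927184 = 18.0365
b = 19.4530*sin(22°) = 19.4530*0.374607 = 7.2872

18.0365 + 7.2872i


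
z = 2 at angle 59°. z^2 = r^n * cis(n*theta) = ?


r^2 = 2^2 = 4
n*theta = 2*59° = 118° = 118° (mod 360)
a = 4*cos(118°) = -1.8779
b = 4*sin(118°) = 3.5318

4 cis(118°) = -1.8779 + 3.5318i


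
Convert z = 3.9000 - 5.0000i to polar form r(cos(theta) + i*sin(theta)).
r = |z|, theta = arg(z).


r = sqrt(15.21+25) = sqrt(40.21) = 6.3411
theta = atan2(-5, 3.9) = -52.0458 degrees

r = 6.3411, theta = -52.0458 degrees


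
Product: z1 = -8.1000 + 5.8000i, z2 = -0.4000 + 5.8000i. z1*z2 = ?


Real = -8.1*(-0.4) - 5.8*5.8 = 3.24 - 33.64 = -30.4
Imag = -8.1*5.8 - (0.4)*5.8 = -46.98 - (2.32) = -49.3

-30.4000 - 49.3000i


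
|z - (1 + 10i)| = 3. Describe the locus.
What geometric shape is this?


|z - z0| = r is a circle with center z0 and radius r.
Center = (1, 10), radius = 3

Circle with center (1, 10) and radius 3


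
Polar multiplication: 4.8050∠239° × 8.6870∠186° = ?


r = 4.8050 * 8.6870 = 41.7410
theta = 239° + 186° = 425° = 65° (mod 360)

41.7410 cis(65°)


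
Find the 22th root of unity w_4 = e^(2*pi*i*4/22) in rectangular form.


Angle = 360*4/22 = 65.4545°
a = cos(65.4545°) = 0.4154
b = sin(65.4545°) = 0.9096

0.4154 + 0.9096i


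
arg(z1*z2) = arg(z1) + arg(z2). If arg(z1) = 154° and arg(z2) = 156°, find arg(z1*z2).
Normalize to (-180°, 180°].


arg(z1*z2) = 154° + 156° = 310°
Normalized to (-180°, 180°]: -50°

-50°


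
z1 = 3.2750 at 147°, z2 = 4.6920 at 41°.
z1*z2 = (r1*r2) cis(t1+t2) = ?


r = 3.2750 * 4.6920 = 15.3663
theta = 147° + 41° = 188° = 188° (mod 360)

15.3663 cis(188°)


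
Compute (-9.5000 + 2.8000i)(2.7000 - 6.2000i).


Real = -9.5*2.7 - 2.8*(-6.2) = -25.65 - (-17.36) = -8.29
Imag = -9.5*(-6.2) + 2.7*2.8 = 58.9 + 7.56 = 66.46

-8.2900 + 66.4600i


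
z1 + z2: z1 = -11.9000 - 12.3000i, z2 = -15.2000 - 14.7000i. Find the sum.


Real: -11.9 - 15.2 = -27.1
Imag: -12.3 - 14.7 = -27

-27.1000 - 27.0000i


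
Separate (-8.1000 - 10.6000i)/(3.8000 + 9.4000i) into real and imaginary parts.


Multiply by conjugate: (-8.1000 - 10.6000i)(3.8000 - 9.4000i) / (3.8^2 + 9.4^2)
Numerator real = -8.1*3.8 - (10.6)*9.4 = -130.42
Numerator imag = -10.6*3.8 - (-8.1)*9.4 = 35.86
Denominator = 102.8
Re(z) = -130.42/102.8 = -1.2687
Im(z) = 35.86/102.8 = 0.3488

Re(z) = -1.2687, Im(z) = 0.3488


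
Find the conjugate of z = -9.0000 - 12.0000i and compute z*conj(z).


z_bar = -9.0000 + 12.0000i
z*z_bar = (-9)^2 + (-12)^2 = 81 + 144 = 225

z_bar = -9.0000 + 12.0000i, z*z_bar = 225


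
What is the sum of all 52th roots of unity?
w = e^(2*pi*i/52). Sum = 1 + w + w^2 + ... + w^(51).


The sum of all 52th roots of unity is 0.
Geometric series: (1 - w^52)/(1 - w) = (1-1)/(1-w) = 0 since w^52 = 1, w ≠ 1.
Alternatively: coefficient of z^51 in z^52 - 1 is 0.

0


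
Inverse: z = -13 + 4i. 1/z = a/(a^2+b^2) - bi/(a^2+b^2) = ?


|z|^2 = 169+16 = 185
1/z = (-13 - 4i)/185

1/z = -0.0703 - 0.0216i


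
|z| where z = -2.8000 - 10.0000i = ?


|z| = sqrt((-2.8)^2 + (-10)^2) = sqrt(7.84 + 100) = sqrt(107.84) = 10.3846

|z| = 10.3846


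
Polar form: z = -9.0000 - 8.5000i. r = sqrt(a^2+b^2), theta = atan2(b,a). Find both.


r = sqrt(81+72.25) = sqrt(153.25) = 12.3794
theta = atan2(-8.5, -9) = -136.6366 degrees

r = 12.3794, theta = -136.6366 degrees


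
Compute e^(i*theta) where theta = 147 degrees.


cos(147°) = -0.8387
sin(147°) = 0.5446

e^(i*147°) = -0.8387 + 0.5446i


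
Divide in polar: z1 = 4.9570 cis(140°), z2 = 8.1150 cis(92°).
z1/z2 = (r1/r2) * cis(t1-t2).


r = 4.9570 / 8.1150 = 0.6108
theta = 140° - 92° = 48° = 48° (mod 360)

0.6108 cis(48°)


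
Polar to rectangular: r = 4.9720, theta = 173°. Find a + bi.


a = 4.9720*cos(173°) = 4.9720*(-0.992546) = -4.9349
b = 4.9720*sin(173°) = 4.9720*0.12187 = 0.6059

-4.9349 + 0.6059i


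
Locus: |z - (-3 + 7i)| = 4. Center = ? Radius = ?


|z - z0| = r is a circle with center z0 and radius r.
Center = (-3, 7), radius = 4

Circle with center (-3, 7) and radius 4


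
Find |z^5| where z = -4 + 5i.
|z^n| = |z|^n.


|z| = sqrt(16+25) = sqrt(41) = 6.4031
|z^5| = |z|^5 = (sqrt(41))^5 = 41^2 * sqrt(41) = 1681*sqrt(41)

|z^5| = 1681*sqrt(41) ≈ 10763.6518


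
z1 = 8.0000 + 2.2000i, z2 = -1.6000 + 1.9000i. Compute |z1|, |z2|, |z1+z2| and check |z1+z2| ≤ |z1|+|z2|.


|z1| = sqrt(8^2 + 2.2^2) = sqrt(68.84) = 8.2970
|z2| = sqrt((-1.6)^2 + 1.9^2) = sqrt(6.17) = 2.4839
z1+z2 = 6.4000 + 4.1000i
|z1+z2| = sqrt(57.77) = 7.6007
|z1|+|z2| = 8.2970 + 2.4839 = 10.7809

|z1+z2| = 7.6007 ≤ |z1|+|z2| = 10.7809 (verified)


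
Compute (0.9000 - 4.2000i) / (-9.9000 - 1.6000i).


Conjugate of z2 = -9.9000 + 1.6000i
Numerator: (0.9000 - 4.2000i)(-9.9000 + 1.6000i) = -2.1900 + 43.0200i
Denominator: (-9.9)^2 + (-1.6)^2 = 100.57
Result = (-2.1900 + 43.0200i)/100.57

-0.0218 + 0.4278i


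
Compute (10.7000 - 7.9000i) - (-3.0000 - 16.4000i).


Real: 10.7 + 3 = 13.7
Imag: -7.9 + 16.4 = 8.5

13.7000 + 8.5000i


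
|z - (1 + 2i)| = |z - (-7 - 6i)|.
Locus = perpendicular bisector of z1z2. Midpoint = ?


Equal distances means the locus is the perpendicular bisector of z1 and z2.
Midpoint = ((1+(-7))/2, (2+(-6))/2) = (-3.0000, -2.0000)

Perpendicular bisector through (-3.0000, -2.0000)


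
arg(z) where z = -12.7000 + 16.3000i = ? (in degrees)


Re = -12.7, Im = 16.3
arg = atan2(16.3, -12.7) = 127.9236 degrees

arg(z) = 127.9236 degrees


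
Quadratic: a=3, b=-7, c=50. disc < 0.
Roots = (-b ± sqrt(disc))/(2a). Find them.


disc = (-7)^2 - 4*3*50 = 49 - 600 = -551
sqrt(|disc|) = sqrt(551) = 23.4734
Real part = 7/(2*3) = 1.1667
Imag part = 23.4734/(2*3) = 3.9122

1.1667 ± 3.9122i


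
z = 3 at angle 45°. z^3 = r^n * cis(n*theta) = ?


r^3 = 3^3 = 27
n*theta = 3*45° = 135° = 135° (mod 360)
a = 27*cos(135°) = -19.0919
b = 27*sin(135°) = 19.0919

27 cis(135°) = -19.0919 + 19.0919i


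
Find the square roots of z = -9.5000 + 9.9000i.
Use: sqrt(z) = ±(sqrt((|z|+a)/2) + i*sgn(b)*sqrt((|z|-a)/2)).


|z| = sqrt(90.25+98.01) = 13.7208
sqrt((|z|+a)/2) = sqrt((13.7208+(-9.5))/2) = sqrt(2.1104) = 1.4527
sqrt((|z|-a)/2) = sqrt((13.7208-(-9.5))/2) = sqrt(11.6104) = 3.4074

±(1.4527 + 3.4074i) i.e. 1.4527 + 3.4074i and -1.4527 - 3.4074i


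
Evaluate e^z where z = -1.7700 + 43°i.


e^-1.7700 = 0.17033
cos(43°) = 0.7314
sin(43°) = 0.682
Real = 0.17033*0.7314 = 0.1246
Imag = 0.17033*0.682 = 0.1162

0.1246 + 0.1162i


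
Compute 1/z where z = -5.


|z|^2 = 25+0 = 25
1/z = (-5 - 0i)/25

1/z = -0.2000 + 0i


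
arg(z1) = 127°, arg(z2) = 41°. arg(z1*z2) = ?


arg(z1*z2) = 127° + 41° = 168°
Normalized to (-180°, 180°]: 168°

168°


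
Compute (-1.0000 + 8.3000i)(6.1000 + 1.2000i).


Real = -1*6.1 - 8.3*1.2 = -6.1 - 9.96 = -16.06
Imag = -1*1.2 + 6.1*8.3 = -1.2 + 50.63 = 49.43

-16.0600 + 49.4300i


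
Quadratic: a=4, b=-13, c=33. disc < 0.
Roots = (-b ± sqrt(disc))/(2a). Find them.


disc = (-13)^2 - 4*4*33 = 169 - 528 = -359
sqrt(|disc|) = sqrt(359) = 18.9473
Real part = 13/(2*4) = 1.6250
Imag part = 18.9473/(2*4) = 2.3684

1.6250 ± 2.3684i


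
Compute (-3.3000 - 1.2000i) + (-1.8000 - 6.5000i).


Real: -3.3 - 1.8 = -5.1
Imag: -1.2 - 6.5 = -7.7

-5.1000 - 7.7000i


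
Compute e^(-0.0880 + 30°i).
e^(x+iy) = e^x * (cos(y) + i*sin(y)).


e^-0.0880 = 0.9158
cos(30°) = 0.866
sin(30°) = 0.5
Real = 0.9158*0.866 = 0.7931
Imag = 0.9158*0.5 = 0.4579

0.7931 + 0.4579i


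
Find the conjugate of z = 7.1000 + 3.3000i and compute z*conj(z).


z_bar = 7.1000 - 3.3000i
z*z_bar = 7.1^2 + 3.3^2 = 50.41 + 10.89 = 61.3

z_bar = 7.1000 - 3.3000i, z*z_bar = 61.3


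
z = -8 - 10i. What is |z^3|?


|z| = sqrt(64+100) = sqrt(164) = 12.8062
|z^3| = |z|^3 = (sqrt(164))^3 = 164*sqrt(164)

|z^3| = 164*sqrt(164) ≈ 2100.2247


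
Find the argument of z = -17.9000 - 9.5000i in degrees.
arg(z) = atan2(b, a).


Re = -17.9, Im = -9.5
arg = atan2(-9.5, -17.9) = -152.0439 degrees

arg(z) = -152.0439 degrees


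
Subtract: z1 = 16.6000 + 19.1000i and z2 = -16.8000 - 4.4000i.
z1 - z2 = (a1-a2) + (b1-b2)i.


Real: 16.6 + 16.8 = 33.4
Imag: 19.1 + 4.4 = 23.5

33.4000 + 23.5000i


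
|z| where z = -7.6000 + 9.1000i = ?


|z| = sqrt((-7.6)^2 + 9.1^2) = sqrt(57.76 + 82.81) = sqrt(140.57) = 11.8562

|z| = 11.8562


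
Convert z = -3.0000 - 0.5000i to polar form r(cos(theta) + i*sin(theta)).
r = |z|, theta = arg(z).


r = sqrt(9+0.25) = sqrt(9.25) = 3.0414
theta = atan2(-0.5, -3) = -170.5377 degrees

r = 3.0414, theta = -170.5377 degrees


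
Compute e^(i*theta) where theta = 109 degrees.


cos(109°) = -0.3256
sin(109°) = 0.9455

e^(i*109°) = -0.3256 + 0.9455i


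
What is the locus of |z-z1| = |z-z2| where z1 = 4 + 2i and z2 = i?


Equal distances means the locus is the perpendicular bisector of z1 and z2.
Midpoint = ((4+0)/2, (2+1)/2) = (2.0000, 1.5000)

Perpendicular bisector through (2.0000, 1.5000)


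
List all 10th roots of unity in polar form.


The 10th roots of unity are cis(360k/10°) for k=0..9
Angle step = 360/10 = 36°
Primitive root: cis(36°)
Primitive root = 0.8090 + 0.5878i

10 roots at angles: 0°, 36°, 72°, 108°, 144°, 180°, 216°, 252°, 288°, 324°


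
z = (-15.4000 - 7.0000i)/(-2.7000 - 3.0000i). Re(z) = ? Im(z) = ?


Multiply by conjugate: (-15.4000 - 7.0000i)(-2.7000 + 3.0000i) / ((-2.7)^2 + (-3)^2)
Numerator real = -15.4*(-2.7) - (7)*(-3) = 62.58
Numerator imag = -7*(-2.7) - (-15.4)*(-3) = -27.3
Denominator = 16.29
Re(z) = 62.58/16.29 = 3.8416
Im(z) = -27.3/16.29 = -1.6759

Re(z) = 3.8416, Im(z) = -1.6759


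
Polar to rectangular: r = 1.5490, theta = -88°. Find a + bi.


a = 1.5490*cos(-88°) = 1.5490*0.0349 = 0.0541
b = 1.5490*sin(-88°) = 1.5490*(-0.9994) = -1.5481

0.0541 - 1.5481i


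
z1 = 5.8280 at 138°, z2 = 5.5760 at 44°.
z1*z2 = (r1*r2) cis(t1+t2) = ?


r = 5.8280 * 5.5760 = 32.4969
theta = 138° + 44° = 182° = 182° (mod 360)

32.4969 cis(182°)


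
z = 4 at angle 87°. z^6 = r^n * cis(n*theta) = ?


r^6 = 4^6 = 4096
n*theta = 6*87° = 522° = 162° (mod 360)
a = 4096*cos(162°) = -3895.5275
b = 4096*sin(162°) = 1265.7336

4096 cis(162°) = -3895.5275 + 1265.7336i


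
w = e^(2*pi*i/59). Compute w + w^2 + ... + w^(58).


With w = e^(2*pi*i/59), all 59 of the 59th roots of unity w^0 = 1, w, ..., w^(58) sum to 0: 1 + w + ... + w^(58) = (1 - w^59)/(1 - w) = 0 since w^59 = 1, w ≠ 1.
Removing the root 1: w + w^2 + ... + w^(58) = 0 - 1 = -1

Sum = -1


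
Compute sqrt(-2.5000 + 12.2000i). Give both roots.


|z| = sqrt(6.25+148.84) = 12.4535
sqrt((|z|+a)/2) = sqrt((12.4535+(-2.5))/2) = sqrt(4.9768) = 2.2309
sqrt((|z|-a)/2) = sqrt((12.4535-(-2.5))/2) = sqrt(7.4768) = 2.7344

±(2.2309 + 2.7344i) i.e. 2.2309 + 2.7344i and -2.2309 - 2.7344i


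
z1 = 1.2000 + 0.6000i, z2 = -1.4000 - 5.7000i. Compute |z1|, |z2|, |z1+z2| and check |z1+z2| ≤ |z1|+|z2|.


|z1| = sqrt(1.2^2 + 0.6^2) = sqrt(1.8) = 1.3416
|z2| = sqrt((-1.4)^2 + (-5.7)^2) = sqrt(34.45) = 5.8694
z1+z2 = -0.2000 - 5.1000i
|z1+z2| = sqrt(26.05) = 5.1039
|z1|+|z2| = 1.3416 + 5.8694 = 7.2110

|z1+z2| = 5.1039 ≤ |z1|+|z2| = 7.2110 (verified)


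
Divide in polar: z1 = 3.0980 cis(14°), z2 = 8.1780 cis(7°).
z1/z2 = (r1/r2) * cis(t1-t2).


r = 3.0980 / 8.1780 = 0.3788
theta = 14° - 7° = 7° = 7° (mod 360)

0.3788 cis(7°)


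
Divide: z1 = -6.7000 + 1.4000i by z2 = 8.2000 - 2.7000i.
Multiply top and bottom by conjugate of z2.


Conjugate of z2 = 8.2000 + 2.7000i
Numerator: (-6.7000 + 1.4000i)(8.2000 + 2.7000i) = -58.7200 - 6.6100i
Denominator: 8.2^2 + (-2.7)^2 = 74.53
Result = (-58.7200 - 6.6100i)/74.53

-0.7879 - 0.0887i


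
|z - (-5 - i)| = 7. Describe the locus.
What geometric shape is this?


|z - z0| = r is a circle with center z0 and radius r.
Center = (-5, -1), radius = 7

Circle with center (-5, -1) and radius 7


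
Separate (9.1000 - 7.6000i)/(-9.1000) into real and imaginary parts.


Multiply by conjugate: (9.1000 - 7.6000i)(-9.1000) / ((-9.1)^2 + 0^2)
Numerator real = 9.1*(-9.1) - (7.6)*0 = -82.81
Numerator imag = -7.6*(-9.1) - 9.1*0 = 69.16
Denominator = 82.81
Re(z) = -82.81/82.81 = -1.0000
Im(z) = 69.16/82.81 = 0.8352

Re(z) = -1.0000, Im(z) = 0.8352


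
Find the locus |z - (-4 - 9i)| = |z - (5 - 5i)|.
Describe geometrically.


Equal distances means the locus is the perpendicular bisector of z1 and z2.
Midpoint = ((-4+5)/2, (-9+(-5))/2) = (0.5000, -7.0000)

Perpendicular bisector through (0.5000, -7.0000)


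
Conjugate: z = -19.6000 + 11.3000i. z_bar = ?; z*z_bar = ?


z_bar = -19.6000 - 11.3000i
z*z_bar = (-19.6)^2 + 11.3^2 = 384.16 + 127.69 = 511.85

z_bar = -19.6000 - 11.3000i, z*z_bar = 511.85


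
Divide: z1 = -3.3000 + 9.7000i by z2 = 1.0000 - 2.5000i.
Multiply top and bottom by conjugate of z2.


Conjugate of z2 = 1.0000 + 2.5000i
Numerator: (-3.3000 + 9.7000i)(1.0000 + 2.5000i) = -27.5500 + 1.4500i
Denominator: 1^2 + (-2.5)^2 = 7.25
Result = (-27.5500 + 1.4500i)/7.25

-3.8000 + 0.2000i


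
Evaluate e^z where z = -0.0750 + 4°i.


e^-0.0750 = 0.9277
cos(4°) = 0.9976
sin(4°) = 0.06976
Real = 0.9277*0.9976 = 0.9255
Imag = 0.9277*0.06976 = 0.0647

0.9255 + 0.0647i


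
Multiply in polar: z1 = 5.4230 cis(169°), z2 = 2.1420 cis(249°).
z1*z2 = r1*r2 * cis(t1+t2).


r = 5.4230 * 2.1420 = 11.6161
theta = 169° + 249° = 418° = 58° (mod 360)

11.6161 cis(58°)


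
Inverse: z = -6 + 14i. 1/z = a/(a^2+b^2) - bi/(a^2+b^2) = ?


|z|^2 = 36+196 = 232
1/z = (-6 - 14i)/232

1/z = -0.0259 - 0.0603i


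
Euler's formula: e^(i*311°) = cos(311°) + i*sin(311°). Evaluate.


cos(311°) = 0.6561
sin(311°) = -0.7547

e^(i*311°) = 0.6561 - 0.7547i


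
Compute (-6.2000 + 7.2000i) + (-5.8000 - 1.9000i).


Real: -6.2 - 5.8 = -12
Imag: 7.2 - 1.9 = 5.3

-12.0000 + 5.3000i


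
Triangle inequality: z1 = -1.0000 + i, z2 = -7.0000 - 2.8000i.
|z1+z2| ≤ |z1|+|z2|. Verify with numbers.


|z1| = sqrt((-1)^2 + 1^2) = sqrt(2) = 1.4142
|z2| = sqrt((-7)^2 + (-2.8)^2) = sqrt(56.84) = 7.5392
z1+z2 = -8.0000 - 1.8000i
|z1+z2| = sqrt(67.24) = 8.2000
|z1|+|z2| = 1.4142 + 7.5392 = 8.9534

|z1+z2| = 8.2000 ≤ |z1|+|z2| = 8.9534 (verified)


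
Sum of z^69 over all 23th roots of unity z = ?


The roots are w_k = w^k with w = e^(2*pi*i/23), and (w^k)^69 = (w^69)^k.
So S = 1 + u + u^2 + ... + u^(22) with u = w^69.
69 = 3*23 + 0, so 69 is a multiple of 23 and u = (w^23)^3 = 1.
Every one of the 23 terms equals 1: S = 23

S = 23


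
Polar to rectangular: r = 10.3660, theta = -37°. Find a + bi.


a = 10.3660*cos(-37°) = 10.3660*0.79864 = 8.2787
b = 10.3660*sin(-37°) = 10.3660*(-0.601815) = -6.2384

8.2787 - 6.2384i


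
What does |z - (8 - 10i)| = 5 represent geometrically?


|z - z0| = r is a circle with center z0 and radius r.
Center = (8, -10), radius = 5

Circle with center (8, -10) and radius 5


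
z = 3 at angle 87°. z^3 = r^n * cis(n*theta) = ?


r^3 = 3^3 = 27
n*theta = 3*87° = 261° = 261° (mod 360)
a = 27*cos(261°) = -4.2237
b = 27*sin(261°) = -26.6676

27 cis(261°) = -4.2237 - 26.6676i


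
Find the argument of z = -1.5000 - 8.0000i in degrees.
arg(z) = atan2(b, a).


Re = -1.5, Im = -8
arg = atan2(-8, -1.5) = -100.6197 degrees

arg(z) = -100.6197 degrees


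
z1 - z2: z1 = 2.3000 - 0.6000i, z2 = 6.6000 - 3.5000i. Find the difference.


Real: 2.3 - 6.6 = -4.3
Imag: -0.6 + 3.5 = 2.9

-4.3000 + 2.9000i


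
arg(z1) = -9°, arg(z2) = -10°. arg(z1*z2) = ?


arg(z1*z2) = -9° - 10° = -19°
Normalized to (-180°, 180°]: -19°

-19°


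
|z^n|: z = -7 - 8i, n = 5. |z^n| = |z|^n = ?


|z| = sqrt(49+64) = sqrt(113) = 10.6301
|z^5| = |z|^5 = (sqrt(113))^5 = 113^2 * sqrt(113) = 12769*sqrt(113)

|z^5| = 12769*sqrt(113) ≈ 135736.3319


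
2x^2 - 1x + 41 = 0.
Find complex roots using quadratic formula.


disc = (-1)^2 - 4*2*41 = 1 - 328 = -327
sqrt(|disc|) = sqrt(327) = 18.0831
Real part = 1/(2*2) = 0.2500
Imag part = 18.0831/(2*2) = 4.5208

0.2500 ± 4.5208i


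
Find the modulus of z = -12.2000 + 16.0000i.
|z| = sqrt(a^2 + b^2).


|z| = sqrt((-12.2)^2 + 16^2) = sqrt(148.84 + 256) = sqrt(404.84) = 20.1206

|z| = 20.1206


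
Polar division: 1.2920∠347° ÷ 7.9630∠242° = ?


r = 1.2920 / 7.9630 = 0.1623
theta = 347° - 242° = 105° = 105° (mod 360)

0.1623 cis(105°)


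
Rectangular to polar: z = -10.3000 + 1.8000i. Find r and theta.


r = sqrt(106.09+3.24) = sqrt(109.33) = 10.4561
theta = atan2(1.8, -10.3) = 170.0872 degrees

r = 10.4561, theta = 170.0872 degrees


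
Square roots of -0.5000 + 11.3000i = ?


|z| = sqrt(0.25+127.69) = 11.3111
sqrt((|z|+a)/2) = sqrt((11.3111+(-0.5))/2) = sqrt(5.4055) = 2.3250
sqrt((|z|-a)/2) = sqrt((11.3111-(-0.5))/2) = sqrt(5.9055) = 2.4301

±(2.3250 + 2.4301i) i.e. 2.3250 + 2.4301i and -2.3250 - 2.4301i


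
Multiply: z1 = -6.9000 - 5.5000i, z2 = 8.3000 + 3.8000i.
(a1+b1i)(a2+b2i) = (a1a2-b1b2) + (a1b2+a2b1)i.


Real = -6.9*8.3 - (-5.5)*3.8 = -57.27 - (-20.9) = -36.37
Imag = -6.9*3.8 + 8.3*(-5.5) = -26.22 - (45.65) = -71.87

-36.3700 - 71.8700i


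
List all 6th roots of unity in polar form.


The 6th roots of unity are cis(360k/6°) for k=0..5
Angle step = 360/6 = 60°
Primitive root: cis(60°)
Primitive root = 0.5000 + 0.8660i

6 roots at angles: 0°, 60°, 120°, 180°, 240°, 300°


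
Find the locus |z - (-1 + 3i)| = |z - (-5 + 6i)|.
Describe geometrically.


Equal distances means the locus is the perpendicular bisector of z1 and z2.
Midpoint = ((-1+(-5))/2, (3+6)/2) = (-3.0000, 4.5000)

Perpendicular bisector through (-3.0000, 4.5000)


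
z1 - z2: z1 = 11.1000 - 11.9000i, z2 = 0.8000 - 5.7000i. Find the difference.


Real: 11.1 - 0.8 = 10.3
Imag: -11.9 + 5.7 = -6.2

10.3000 - 6.2000i


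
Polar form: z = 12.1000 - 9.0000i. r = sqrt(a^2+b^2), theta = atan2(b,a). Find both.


r = sqrt(146.41+81) = sqrt(227.41) = 15.0801
theta = atan2(-9, 12.1) = -36.6419 degrees

r = 15.0801, theta = -36.6419 degrees


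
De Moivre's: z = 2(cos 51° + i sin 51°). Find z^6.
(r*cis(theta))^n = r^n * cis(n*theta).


r^6 = 2^6 = 64
n*theta = 6*51° = 306° = 306° (mod 360)
a = 64*cos(306°) = 37.6183
b = 64*sin(306°) = -51.7771

64 cis(306°) = 37.6183 - 51.7771i


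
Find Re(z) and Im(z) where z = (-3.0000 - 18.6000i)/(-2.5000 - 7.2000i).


Multiply by conjugate: (-3.0000 - 18.6000i)(-2.5000 + 7.2000i) / ((-2.5)^2 + (-7.2)^2)
Numerator real = -3*(-2.5) - (18.6)*(-7.2) = 141.42
Numerator imag = -18.6*(-2.5) - (-3)*(-7.2) = 24.9
Denominator = 58.09
Re(z) = 141.42/58.09 = 2.4345
Im(z) = 24.9/58.09 = 0.4286

Re(z) = 2.4345, Im(z) = 0.4286


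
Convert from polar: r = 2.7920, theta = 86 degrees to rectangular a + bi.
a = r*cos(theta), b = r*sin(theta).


a = 2.7920*cos(86°) = 2.7920*0.06976 = 0.1948
b = 2.7920*sin(86°) = 2.7920*0.99756 = 2.7852

0.1948 + 2.7852i


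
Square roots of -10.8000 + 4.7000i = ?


|z| = sqrt(116.64+22.09) = 11.7784
sqrt((|z|+a)/2) = sqrt((11.7784+(-10.8))/2) = sqrt(0.4892) = 0.6994
sqrt((|z|-a)/2) = sqrt((11.7784-(-10.8))/2) = sqrt(11.2892) = 3.3599

±(0.6994 + 3.3599i) i.e. 0.6994 + 3.3599i and -0.6994 - 3.3599i
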